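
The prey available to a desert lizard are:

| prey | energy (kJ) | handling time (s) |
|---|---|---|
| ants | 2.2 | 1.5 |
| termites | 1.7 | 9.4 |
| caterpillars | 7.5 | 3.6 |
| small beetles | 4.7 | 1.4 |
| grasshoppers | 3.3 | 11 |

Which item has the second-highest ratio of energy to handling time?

In descending order of E/h:
small beetles: 4.7/1.4 = 3.36 kJ/s
caterpillars: 7.5/3.6 = 2.08 kJ/s
ants: 2.2/1.5 = 1.47 kJ/s
grasshoppers: 3.3/11 = 0.3 kJ/s
termites: 1.7/9.4 = 0.181 kJ/s

caterpillars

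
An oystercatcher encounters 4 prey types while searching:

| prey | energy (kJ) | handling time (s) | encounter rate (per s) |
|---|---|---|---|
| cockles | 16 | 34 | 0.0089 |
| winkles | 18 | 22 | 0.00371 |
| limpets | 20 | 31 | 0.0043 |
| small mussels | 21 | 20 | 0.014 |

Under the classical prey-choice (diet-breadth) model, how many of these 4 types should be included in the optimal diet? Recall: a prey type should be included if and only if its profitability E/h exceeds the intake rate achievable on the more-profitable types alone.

Profitabilities (E/h, kJ/s): small mussels 1.05, winkles 0.818, limpets 0.645, cockles 0.471. Add prey in this order while the next type's profitability exceeds the intake rate on those already taken.
Rate on top 1: 0.2297. winkles: 0.818 > 0.2297 → include.
Rate on top 2: 0.265. limpets: 0.645 > 0.265 → include.
Rate on top 3: 0.2989. cockles: 0.471 > 0.2989 → include.
Optimal diet: small mussels, winkles, limpets, cockles — 4 of 4 types.

4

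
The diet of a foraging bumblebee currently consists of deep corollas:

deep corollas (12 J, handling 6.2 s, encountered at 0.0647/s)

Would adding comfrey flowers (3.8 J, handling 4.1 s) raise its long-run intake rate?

Intake rate on the current diet: R = (0.0647×12) / (1 + 0.0647×6.2) = 0.7764/1.401 = 0.5541 J/s.
Profitability of comfrey flowers: 3.8/4.1 = 0.9268 J/s.
0.9268 > 0.5541, so adding comfrey flowers raises the average — include it.

Yes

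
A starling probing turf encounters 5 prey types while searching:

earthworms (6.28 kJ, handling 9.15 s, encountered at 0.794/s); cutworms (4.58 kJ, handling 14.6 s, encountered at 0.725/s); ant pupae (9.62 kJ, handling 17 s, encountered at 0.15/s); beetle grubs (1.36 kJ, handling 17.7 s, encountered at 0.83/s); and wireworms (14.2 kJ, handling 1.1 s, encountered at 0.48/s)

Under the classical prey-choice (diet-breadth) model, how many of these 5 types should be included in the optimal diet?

Rank by E/h (kJ/s): wireworms 12.9, earthworms 0.686, ant pupae 0.566, cutworms 0.314, beetle grubs 0.0768. Include each in turn until the next type's E/h falls below the running intake rate.
Rate on top 1: 4.461. earthworms: 0.686 < 4.461 → exclude; stop.
Optimal diet: wireworms — 1 of 5 types.

1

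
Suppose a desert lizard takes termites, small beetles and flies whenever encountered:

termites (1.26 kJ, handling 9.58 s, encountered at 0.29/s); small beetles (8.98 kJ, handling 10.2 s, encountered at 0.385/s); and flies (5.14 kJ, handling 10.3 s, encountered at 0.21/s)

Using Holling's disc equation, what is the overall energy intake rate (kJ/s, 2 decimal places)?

Energy encountered per unit search time: 0.29×1.26 + 0.385×8.98 + 0.21×5.14 = 4.902 kJ/s.
Handling time per unit search time: 0.29×9.58 + 0.385×10.2 + 0.21×10.3 = 8.868.
Rate = 4.902/(1 + 8.868) = 0.4968 kJ/s.

0.50 kJ/s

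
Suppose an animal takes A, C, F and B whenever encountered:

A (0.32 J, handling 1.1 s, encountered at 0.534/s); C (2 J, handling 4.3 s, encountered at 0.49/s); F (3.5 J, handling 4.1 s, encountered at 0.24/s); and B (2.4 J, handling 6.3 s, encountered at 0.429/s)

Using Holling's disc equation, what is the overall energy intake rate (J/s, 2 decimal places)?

Energy encountered per unit search time: 0.534×0.32 + 0.49×2 + 0.24×3.5 + 0.429×2.4 = 3.02 J/s.
Handling time per unit search time: 0.534×1.1 + 0.49×4.3 + 0.24×4.1 + 0.429×6.3 = 6.381.
Rate = 3.02/(1 + 6.381) = 0.4092 J/s.

0.41 J/s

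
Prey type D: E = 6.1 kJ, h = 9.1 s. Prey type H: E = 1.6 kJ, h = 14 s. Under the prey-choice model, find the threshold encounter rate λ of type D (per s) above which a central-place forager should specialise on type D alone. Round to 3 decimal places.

0.023 per s

At the threshold, the rate on type D alone equals the profitability of type H: λ·6.1/(1 + λ·9.1) = 1.6/14 = 0.1143.
Rearranging, λ(6.1 − 0.1143×9.1) = 0.1143, so λ = 0.1143/5.06 = 0.02259 per s.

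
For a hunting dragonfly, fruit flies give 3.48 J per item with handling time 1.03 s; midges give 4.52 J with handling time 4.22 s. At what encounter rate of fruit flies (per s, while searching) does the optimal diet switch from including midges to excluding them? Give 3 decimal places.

0.451 per s

The zero-one rule: include midges iff E₂/h₂ > λE₁/(1+λh₁). Equality gives the switch point.
λE₁h₂ = E₂ + λE₂h₁ ⇒ λ = E₂/(E₁h₂ − E₂h₁) = 4.52/(14.69 − 4.656) = 0.4506 per s.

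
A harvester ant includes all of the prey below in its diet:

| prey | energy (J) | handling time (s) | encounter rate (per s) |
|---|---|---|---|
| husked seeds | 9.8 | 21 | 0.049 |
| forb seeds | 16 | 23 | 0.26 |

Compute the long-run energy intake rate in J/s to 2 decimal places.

0.58 J/s

Energy encountered per unit search time: 0.049×9.8 + 0.26×16 = 4.64 J/s.
Handling time per unit search time: 0.049×21 + 0.26×23 = 7.009.
Rate = 4.64/(1 + 7.009) = 0.5794 J/s.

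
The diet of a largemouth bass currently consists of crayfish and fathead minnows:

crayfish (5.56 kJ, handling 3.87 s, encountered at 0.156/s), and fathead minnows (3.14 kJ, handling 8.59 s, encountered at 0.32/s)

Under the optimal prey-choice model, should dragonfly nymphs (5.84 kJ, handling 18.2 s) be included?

On crayfish and fathead minnows alone, R = ΣλE/(1+Σλh) = 1.872/4.353 = 0.4301 kJ/s.
Profitability of dragonfly nymphs: 5.84/18.2 = 0.3209 kJ/s.
Since 0.3209 < R, time spent handling dragonfly nymphs is better spent searching.

No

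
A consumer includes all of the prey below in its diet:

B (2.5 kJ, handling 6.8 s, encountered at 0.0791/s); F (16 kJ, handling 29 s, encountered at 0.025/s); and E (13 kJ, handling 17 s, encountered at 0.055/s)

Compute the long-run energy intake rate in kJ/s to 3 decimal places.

0.411 kJ/s

Energy encountered per unit search time: 0.0791×2.5 + 0.025×16 + 0.055×13 = 1.313 kJ/s.
Handling time per unit search time: 0.0791×6.8 + 0.025×29 + 0.055×17 = 2.198.
Rate = 1.313/(1 + 2.198) = 0.4105 kJ/s.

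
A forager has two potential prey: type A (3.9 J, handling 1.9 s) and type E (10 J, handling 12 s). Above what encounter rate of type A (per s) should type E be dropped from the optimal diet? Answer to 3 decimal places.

0.360 per s

The zero-one rule: include type E iff E₂/h₂ > λE₁/(1+λh₁). Equality gives the switch point.
λE₁h₂ = E₂ + λE₂h₁ ⇒ λ = E₂/(E₁h₂ − E₂h₁) = 10/(46.8 − 19) = 0.3597 per s.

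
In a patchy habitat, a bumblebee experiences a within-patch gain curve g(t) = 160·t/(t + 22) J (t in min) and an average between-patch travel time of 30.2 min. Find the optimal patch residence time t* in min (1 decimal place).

Maximise g(t)/(T+t): set derivative to zero → g'(t)(T+t) = g(t).
g'(t) = 160·22/(t + 22)². Setting 160·22/(t+22)² = 160t/[(t+22)(30.2+t)] gives 22(30.2+t) = t(t+22), so t² = 22×30.2 = 664.4.
t* = √664.4 = 25.78 min.

25.8 min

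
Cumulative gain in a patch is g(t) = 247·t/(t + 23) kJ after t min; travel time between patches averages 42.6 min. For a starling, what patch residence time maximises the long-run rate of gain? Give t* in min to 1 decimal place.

Optimal t* satisfies g'(t*) = g(t*)/(T + t*).
g'(t) = 247·23/(t + 23)². Setting 247·23/(t+23)² = 247t/[(t+23)(42.6+t)] gives 23(42.6+t) = t(t+23), so t² = 23×42.6 = 979.8.
t* = √979.8 = 31.3 min.

31.3 min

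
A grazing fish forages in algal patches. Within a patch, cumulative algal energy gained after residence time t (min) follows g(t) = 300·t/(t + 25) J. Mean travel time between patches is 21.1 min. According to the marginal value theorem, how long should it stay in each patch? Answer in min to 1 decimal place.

23.0 min

By the marginal value theorem, leave when the instantaneous gain rate g'(t) equals the habitat-wide average g(t)/(T + t).
g'(t) = 300·25/(t + 25)². Setting 300·25/(t+25)² = 300t/[(t+25)(21.1+t)] gives 25(21.1+t) = t(t+25), so t² = 25×21.1 = 527.5.
t* = √527.5 = 22.97 min.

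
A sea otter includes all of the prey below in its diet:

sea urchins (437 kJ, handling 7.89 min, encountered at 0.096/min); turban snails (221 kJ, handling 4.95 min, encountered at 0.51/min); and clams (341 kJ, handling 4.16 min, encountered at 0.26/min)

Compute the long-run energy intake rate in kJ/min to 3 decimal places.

45.366 kJ/min

R = Σλ_iE_i / (1 + Σλ_ih_i)
Numerator: 0.096×437 + 0.51×221 + 0.26×341 = 243.3
Denominator: 1 + 0.096×7.89 + 0.51×4.95 + 0.26×4.16 = 5.364
R = 243.3/5.364 = 45.37 kJ/min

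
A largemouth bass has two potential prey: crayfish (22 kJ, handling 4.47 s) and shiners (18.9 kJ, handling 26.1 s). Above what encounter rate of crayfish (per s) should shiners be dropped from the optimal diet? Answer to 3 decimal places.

0.039 per s

Drop shiners once their profitability E₂/h₂ falls below the rate achievable on crayfish alone: E₂/h₂ = λE₁/(1 + λh₁).
Solve for λ: λE₁h₂ = E₂(1 + λh₁) → λ(E₁h₂ − E₂h₁) = E₂ → λ = E₂/(E₁h₂ − E₂h₁).
λ = 18.9/(22×26.1 − 18.9×4.47) = 18.9/489.7 = 0.03859 per s.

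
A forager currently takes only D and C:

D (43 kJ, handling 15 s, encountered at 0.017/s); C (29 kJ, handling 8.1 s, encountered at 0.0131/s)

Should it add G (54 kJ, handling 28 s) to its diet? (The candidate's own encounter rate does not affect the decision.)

Current rate: (0.017×43 + 0.0131×29)/(1 + 0.017×15 + 0.0131×8.1) = 0.8162 kJ/s.
Profitability of G: 54/28 = 1.929 kJ/s.
Since 1.929 > R, including G increases the long-run rate.

Yes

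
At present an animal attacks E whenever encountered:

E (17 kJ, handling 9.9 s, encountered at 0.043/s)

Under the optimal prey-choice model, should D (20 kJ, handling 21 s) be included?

Current rate: (0.043×17)/(1 + 0.043×9.9) = 0.5127 kJ/s.
D: E/h = 20/21 = 0.9524 kJ/s.
Since 0.9524 > R, including D increases the long-run rate.

Yes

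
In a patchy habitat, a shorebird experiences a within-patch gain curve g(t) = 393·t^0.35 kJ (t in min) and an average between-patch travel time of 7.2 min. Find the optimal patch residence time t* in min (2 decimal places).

Maximise g(t)/(T+t): set derivative to zero → g'(t)(T+t) = g(t).
g'(t) = 0.35·393·t^-0.65. Setting 0.35·393·t^-0.65 = 393·t^0.35/(7.2+t) gives 0.35(7.2+t) = t, so 0.65·t = 0.35×7.2.
t* = 0.35×7.2/0.65 = 3.877 min.

3.88 min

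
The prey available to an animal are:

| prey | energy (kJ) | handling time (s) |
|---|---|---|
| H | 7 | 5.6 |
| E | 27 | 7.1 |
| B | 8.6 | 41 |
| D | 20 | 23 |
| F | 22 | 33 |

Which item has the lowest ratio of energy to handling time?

In descending order of E/h:
E: 27/7.1 = 3.8 kJ/s
H: 7/5.6 = 1.25 kJ/s
D: 20/23 = 0.87 kJ/s
F: 22/33 = 0.667 kJ/s
B: 8.6/41 = 0.21 kJ/s

B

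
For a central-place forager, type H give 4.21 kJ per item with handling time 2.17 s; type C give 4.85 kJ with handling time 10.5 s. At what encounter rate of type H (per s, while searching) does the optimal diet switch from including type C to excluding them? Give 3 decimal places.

Drop type C once their profitability E₂/h₂ falls below the rate achievable on type H alone: E₂/h₂ = λE₁/(1 + λh₁).
Solve for λ: λE₁h₂ = E₂(1 + λh₁) → λ(E₁h₂ − E₂h₁) = E₂ → λ = E₂/(E₁h₂ − E₂h₁).
λ = 4.85/(4.21×10.5 − 4.85×2.17) = 4.85/33.68 = 0.144 per s.

0.144 per s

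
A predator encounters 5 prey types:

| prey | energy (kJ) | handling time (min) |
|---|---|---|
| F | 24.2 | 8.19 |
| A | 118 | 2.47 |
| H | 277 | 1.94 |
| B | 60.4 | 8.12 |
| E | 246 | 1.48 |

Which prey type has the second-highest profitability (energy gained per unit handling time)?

H

In descending order of E/h:
E: 246/1.48 = 166 kJ/min
H: 277/1.94 = 143 kJ/min
A: 118/2.47 = 47.8 kJ/min
B: 60.4/8.12 = 7.44 kJ/min
F: 24.2/8.19 = 2.95 kJ/min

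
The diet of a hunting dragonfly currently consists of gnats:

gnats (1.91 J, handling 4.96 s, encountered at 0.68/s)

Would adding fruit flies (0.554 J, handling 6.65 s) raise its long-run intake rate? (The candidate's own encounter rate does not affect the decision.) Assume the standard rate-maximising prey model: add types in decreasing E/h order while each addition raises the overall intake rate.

On gnats alone, R = ΣλE/(1+Σλh) = 1.299/4.373 = 0.297 J/s.
Profitability of fruit flies: 0.554/6.65 = 0.08331 J/s.
Since 0.08331 < R, time spent handling fruit flies is better spent searching.

No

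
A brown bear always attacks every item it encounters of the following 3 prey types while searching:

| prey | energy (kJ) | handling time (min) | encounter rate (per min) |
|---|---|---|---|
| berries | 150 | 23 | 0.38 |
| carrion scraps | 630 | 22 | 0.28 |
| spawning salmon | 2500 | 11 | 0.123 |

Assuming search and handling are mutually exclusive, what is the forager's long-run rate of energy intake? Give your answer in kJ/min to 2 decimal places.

R = Σλ_iE_i / (1 + Σλ_ih_i)
Numerator: 0.38×150 + 0.28×630 + 0.123×2500 = 540.9
Denominator: 1 + 0.38×23 + 0.28×22 + 0.123×11 = 17.25
R = 540.9/17.25 = 31.35 kJ/min

31.35 kJ/min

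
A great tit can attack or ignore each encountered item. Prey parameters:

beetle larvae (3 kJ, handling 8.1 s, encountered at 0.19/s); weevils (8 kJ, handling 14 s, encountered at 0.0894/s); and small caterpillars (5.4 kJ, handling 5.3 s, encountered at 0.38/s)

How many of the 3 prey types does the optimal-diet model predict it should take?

1

Profitabilities (E/h, kJ/s): small caterpillars 1.02, weevils 0.571, beetle larvae 0.37. Add prey in this order while the next type's profitability exceeds the intake rate on those already taken.
Rate on top 1: 0.6808. weevils: 0.571 < 0.6808 → exclude; stop.
Optimal diet: small caterpillars — 1 of 3 types.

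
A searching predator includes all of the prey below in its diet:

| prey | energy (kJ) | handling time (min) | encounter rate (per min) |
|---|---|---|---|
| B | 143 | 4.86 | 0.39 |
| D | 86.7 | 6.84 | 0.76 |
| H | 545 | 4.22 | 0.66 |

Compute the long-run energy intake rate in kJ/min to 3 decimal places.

R = (0.39×143 + 0.76×86.7 + 0.66×545) / (1 + 0.39×4.86 + 0.76×6.84 + 0.66×4.22) = 481.4/10.88 = 44.25 kJ/min.

44.247 kJ/min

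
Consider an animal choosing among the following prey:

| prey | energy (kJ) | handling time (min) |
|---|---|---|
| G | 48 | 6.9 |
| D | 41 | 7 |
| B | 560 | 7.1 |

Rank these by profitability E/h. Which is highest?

B

Profitability E/h (kJ/min): G = 48/6.9 = 6.96, D = 41/7 = 5.86, B = 560/7.1 = 78.9.
Ranked: B > G > D.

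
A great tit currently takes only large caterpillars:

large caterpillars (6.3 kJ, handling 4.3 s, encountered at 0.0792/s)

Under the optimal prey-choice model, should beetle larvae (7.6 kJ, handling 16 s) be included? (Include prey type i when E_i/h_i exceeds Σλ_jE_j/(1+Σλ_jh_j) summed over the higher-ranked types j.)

Yes

Current rate: (0.0792×6.3)/(1 + 0.0792×4.3) = 0.3722 kJ/s.
beetle larvae: E/h = 7.6/16 = 0.475 kJ/s.
0.475 > 0.3722, so adding beetle larvae raises the average — include it.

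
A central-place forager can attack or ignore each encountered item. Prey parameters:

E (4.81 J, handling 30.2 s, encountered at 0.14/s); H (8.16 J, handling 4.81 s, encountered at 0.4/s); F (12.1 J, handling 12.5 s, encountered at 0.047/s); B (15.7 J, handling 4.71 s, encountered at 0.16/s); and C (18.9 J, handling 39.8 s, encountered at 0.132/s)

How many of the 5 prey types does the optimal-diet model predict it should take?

Profitabilities (E/h, J/s): B 3.33, H 1.7, F 0.968, C 0.475, E 0.159. Add prey in this order while the next type's profitability exceeds the intake rate on those already taken.
Rate on top 1: 1.432. H: 1.7 > 1.432 → include.
Rate on top 2: 1.571. F: 0.968 < 1.571 → exclude; stop.
Optimal diet: B, H — 2 of 5 types.

2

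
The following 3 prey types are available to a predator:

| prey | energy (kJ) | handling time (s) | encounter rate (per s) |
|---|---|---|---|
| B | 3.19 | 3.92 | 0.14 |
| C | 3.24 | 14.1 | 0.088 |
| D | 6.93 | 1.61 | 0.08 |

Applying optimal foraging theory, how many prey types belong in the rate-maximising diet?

Profitabilities (E/h, kJ/s): D 4.3, B 0.814, C 0.23. Add prey in this order while the next type's profitability exceeds the intake rate on those already taken.
Rate on top 1: 0.4911. B: 0.814 > 0.4911 → include.
Rate on top 2: 0.5967. C: 0.23 < 0.5967 → exclude; stop.
Optimal diet: D, B — 2 of 3 types.

2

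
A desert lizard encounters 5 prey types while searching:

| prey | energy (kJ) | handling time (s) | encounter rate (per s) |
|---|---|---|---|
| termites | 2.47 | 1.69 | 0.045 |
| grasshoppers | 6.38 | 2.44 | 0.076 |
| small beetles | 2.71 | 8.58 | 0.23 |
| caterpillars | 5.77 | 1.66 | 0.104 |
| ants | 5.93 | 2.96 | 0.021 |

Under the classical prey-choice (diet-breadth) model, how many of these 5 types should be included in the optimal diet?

4

E/h in descending order: caterpillars 3.48, grasshoppers 2.61, ants 2, termites 1.46, small beetles 0.316 kJ/s. The optimal diet is the largest prefix of this list for which every included type satisfies E_i/h_i > R on the types above it.
Rate on top 1: 0.5117. grasshoppers: 2.61 > 0.5117 → include.
Rate on top 2: 0.7989. ants: 2 > 0.7989 → include.
Rate on top 3: 0.8516. termites: 1.46 > 0.8516 → include.
Rate on top 4: 0.8826. small beetles: 0.316 < 0.8826 → exclude; stop.
Optimal diet: caterpillars, grasshoppers, ants, termites — 4 of 5 types.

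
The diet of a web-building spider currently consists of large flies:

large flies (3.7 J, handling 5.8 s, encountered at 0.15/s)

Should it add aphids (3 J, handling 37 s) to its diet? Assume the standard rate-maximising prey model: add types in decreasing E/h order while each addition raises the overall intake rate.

No

Intake rate on the current diet: R = (0.15×3.7) / (1 + 0.15×5.8) = 0.555/1.87 = 0.2968 J/s.
aphids: E/h = 3/37 = 0.08108 J/s.
0.08108 < 0.2968, so adding aphids would lower the average — exclude it.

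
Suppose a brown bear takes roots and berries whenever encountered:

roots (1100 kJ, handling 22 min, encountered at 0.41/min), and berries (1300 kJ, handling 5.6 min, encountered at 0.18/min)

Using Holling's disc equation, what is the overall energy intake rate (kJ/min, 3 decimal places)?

62.115 kJ/min

Energy encountered per unit search time: 0.41×1100 + 0.18×1300 = 685 kJ/min.
Handling time per unit search time: 0.41×22 + 0.18×5.6 = 10.03.
Rate = 685/(1 + 10.03) = 62.11 kJ/min.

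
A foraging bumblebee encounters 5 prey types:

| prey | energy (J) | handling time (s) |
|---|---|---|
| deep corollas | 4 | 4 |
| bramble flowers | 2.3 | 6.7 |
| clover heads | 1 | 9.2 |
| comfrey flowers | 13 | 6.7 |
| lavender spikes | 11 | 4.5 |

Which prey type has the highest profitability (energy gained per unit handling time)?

In descending order of E/h:
lavender spikes: 11/4.5 = 2.44 J/s
comfrey flowers: 13/6.7 = 1.94 J/s
deep corollas: 4/4 = 1 J/s
bramble flowers: 2.3/6.7 = 0.343 J/s
clover heads: 1/9.2 = 0.109 J/s

lavender spikes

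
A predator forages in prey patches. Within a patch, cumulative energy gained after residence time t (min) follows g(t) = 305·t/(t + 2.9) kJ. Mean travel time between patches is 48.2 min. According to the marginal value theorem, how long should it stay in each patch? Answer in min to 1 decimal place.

11.8 min

By the marginal value theorem, leave when the instantaneous gain rate g'(t) equals the habitat-wide average g(t)/(T + t).
g'(t) = 305·2.9/(t + 2.9)². Setting 305·2.9/(t+2.9)² = 305t/[(t+2.9)(48.2+t)] gives 2.9(48.2+t) = t(t+2.9), so t² = 2.9×48.2 = 139.8.
t* = √139.8 = 11.82 min.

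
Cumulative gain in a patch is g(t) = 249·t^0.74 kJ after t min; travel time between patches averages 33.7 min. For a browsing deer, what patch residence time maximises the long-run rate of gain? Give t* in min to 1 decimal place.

95.9 min

By the marginal value theorem, leave when the instantaneous gain rate g'(t) equals the habitat-wide average g(t)/(T + t).
g'(t) = 0.74·249·t^-0.26. Setting 0.74·249·t^-0.26 = 249·t^0.74/(33.7+t) gives 0.74(33.7+t) = t, so 0.26·t = 0.74×33.7.
t* = 0.74×33.7/0.26 = 95.92 min.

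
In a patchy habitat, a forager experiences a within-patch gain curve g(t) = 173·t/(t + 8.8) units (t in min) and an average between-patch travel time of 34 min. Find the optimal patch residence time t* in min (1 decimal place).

17.3 min

Optimal t* satisfies g'(t*) = g(t*)/(T + t*).
g'(t) = 173·8.8/(t + 8.8)². Setting 173·8.8/(t+8.8)² = 173t/[(t+8.8)(34+t)] gives 8.8(34+t) = t(t+8.8), so t² = 8.8×34 = 299.2.
t* = √299.2 = 17.3 min.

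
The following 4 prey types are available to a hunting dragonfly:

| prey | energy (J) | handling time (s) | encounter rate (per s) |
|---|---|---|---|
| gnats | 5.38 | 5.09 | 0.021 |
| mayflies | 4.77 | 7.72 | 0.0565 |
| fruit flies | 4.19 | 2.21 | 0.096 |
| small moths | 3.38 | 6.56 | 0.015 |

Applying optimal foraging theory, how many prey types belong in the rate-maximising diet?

Rank by E/h (J/s): fruit flies 1.9, gnats 1.06, mayflies 0.618, small moths 0.515. Include each in turn until the next type's E/h falls below the running intake rate.
Rate on top 1: 0.3318. gnats: 1.06 > 0.3318 → include.
Rate on top 2: 0.3906. mayflies: 0.618 > 0.3906 → include.
Rate on top 3: 0.4471. small moths: 0.515 > 0.4471 → include.
Optimal diet: fruit flies, gnats, mayflies, small moths — 4 of 4 types.

4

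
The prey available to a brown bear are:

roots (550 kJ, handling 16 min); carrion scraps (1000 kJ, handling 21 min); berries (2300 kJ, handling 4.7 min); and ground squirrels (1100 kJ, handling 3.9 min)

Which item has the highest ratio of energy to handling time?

berries

Profitability E/h (kJ/min): roots = 550/16 = 34.4, carrion scraps = 1000/21 = 47.6, berries = 2300/4.7 = 489, ground squirrels = 1100/3.9 = 282.
Ranked: berries > ground squirrels > carrion scraps > roots.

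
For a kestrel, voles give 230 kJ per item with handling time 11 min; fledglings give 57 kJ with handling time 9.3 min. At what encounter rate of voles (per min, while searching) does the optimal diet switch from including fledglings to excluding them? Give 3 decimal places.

0.038 per min

Drop fledglings once their profitability E₂/h₂ falls below the rate achievable on voles alone: E₂/h₂ = λE₁/(1 + λh₁).
Solve for λ: λE₁h₂ = E₂(1 + λh₁) → λ(E₁h₂ − E₂h₁) = E₂ → λ = E₂/(E₁h₂ − E₂h₁).
λ = 57/(230×9.3 − 57×11) = 57/1512 = 0.0377 per min.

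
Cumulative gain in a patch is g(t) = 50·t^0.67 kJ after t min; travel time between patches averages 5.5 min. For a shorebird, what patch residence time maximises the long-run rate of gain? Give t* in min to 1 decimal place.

11.2 min

Optimal t* satisfies g'(t*) = g(t*)/(T + t*).
g'(t) = 0.67·50·t^-0.33. Setting 0.67·50·t^-0.33 = 50·t^0.67/(5.5+t) gives 0.67(5.5+t) = t, so 0.33·t = 0.67×5.5.
t* = 0.67×5.5/0.33 = 11.17 min.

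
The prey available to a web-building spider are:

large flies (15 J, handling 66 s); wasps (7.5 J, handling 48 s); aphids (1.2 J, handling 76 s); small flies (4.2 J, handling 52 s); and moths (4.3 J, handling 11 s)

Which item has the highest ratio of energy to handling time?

Profitability E/h (J/s): large flies = 15/66 = 0.227, wasps = 7.5/48 = 0.156, aphids = 1.2/76 = 0.0158, small flies = 4.2/52 = 0.0808, moths = 4.3/11 = 0.391.
Ranked: moths > large flies > wasps > small flies > aphids.

moths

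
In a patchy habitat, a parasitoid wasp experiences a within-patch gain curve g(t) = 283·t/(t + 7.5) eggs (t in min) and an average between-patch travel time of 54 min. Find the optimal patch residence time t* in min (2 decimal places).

20.12 min

Maximise g(t)/(T+t): set derivative to zero → g'(t)(T+t) = g(t).
g'(t) = 283·7.5/(t + 7.5)². Setting 283·7.5/(t+7.5)² = 283t/[(t+7.5)(54+t)] gives 7.5(54+t) = t(t+7.5), so t² = 7.5×54 = 405.
t* = √405 = 20.12 min.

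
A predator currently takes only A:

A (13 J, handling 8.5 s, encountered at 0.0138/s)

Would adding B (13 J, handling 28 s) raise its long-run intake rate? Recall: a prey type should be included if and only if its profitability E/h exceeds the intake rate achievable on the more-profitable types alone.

Yes

On A alone, R = ΣλE/(1+Σλh) = 0.1794/1.117 = 0.1606 J/s.
B: E/h = 13/28 = 0.4643 J/s.
0.4643 > 0.1606, so adding B raises the average — include it.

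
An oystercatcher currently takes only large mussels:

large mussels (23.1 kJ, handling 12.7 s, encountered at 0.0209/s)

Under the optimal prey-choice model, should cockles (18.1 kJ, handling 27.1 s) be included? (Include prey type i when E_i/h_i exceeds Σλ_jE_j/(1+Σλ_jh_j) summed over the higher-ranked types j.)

On large mussels alone, R = ΣλE/(1+Σλh) = 0.4828/1.265 = 0.3815 kJ/s.
Profitability of cockles: 18.1/27.1 = 0.6679 kJ/s.
0.6679 > 0.3815, so adding cockles raises the average — include it.

Yes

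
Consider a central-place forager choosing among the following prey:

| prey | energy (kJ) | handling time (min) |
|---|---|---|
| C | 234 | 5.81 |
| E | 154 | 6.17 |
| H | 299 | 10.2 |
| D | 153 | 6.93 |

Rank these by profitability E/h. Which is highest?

C

In descending order of E/h:
C: 234/5.81 = 40.3 kJ/min
H: 299/10.2 = 29.3 kJ/min
E: 154/6.17 = 25 kJ/min
D: 153/6.93 = 22.1 kJ/min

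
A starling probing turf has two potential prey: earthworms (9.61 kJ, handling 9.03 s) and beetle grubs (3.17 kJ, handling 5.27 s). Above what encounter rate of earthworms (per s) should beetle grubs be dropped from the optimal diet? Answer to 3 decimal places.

0.144 per s

The zero-one rule: include beetle grubs iff E₂/h₂ > λE₁/(1+λh₁). Equality gives the switch point.
λE₁h₂ = E₂ + λE₂h₁ ⇒ λ = E₂/(E₁h₂ − E₂h₁) = 3.17/(50.64 − 28.63) = 0.144 per s.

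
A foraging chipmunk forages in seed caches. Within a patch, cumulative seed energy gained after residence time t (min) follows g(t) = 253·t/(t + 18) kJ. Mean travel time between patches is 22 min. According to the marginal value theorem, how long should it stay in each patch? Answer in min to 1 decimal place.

By the marginal value theorem, leave when the instantaneous gain rate g'(t) equals the habitat-wide average g(t)/(T + t).
g'(t) = 253·18/(t + 18)². Setting 253·18/(t+18)² = 253t/[(t+18)(22+t)] gives 18(22+t) = t(t+18), so t² = 18×22 = 396.
t* = √396 = 19.9 min.

19.9 min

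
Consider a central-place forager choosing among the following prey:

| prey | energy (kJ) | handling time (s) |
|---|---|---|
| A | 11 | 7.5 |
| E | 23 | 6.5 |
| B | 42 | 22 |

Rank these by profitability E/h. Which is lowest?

A

In descending order of E/h:
E: 23/6.5 = 3.54 kJ/s
B: 42/22 = 1.91 kJ/s
A: 11/7.5 = 1.47 kJ/s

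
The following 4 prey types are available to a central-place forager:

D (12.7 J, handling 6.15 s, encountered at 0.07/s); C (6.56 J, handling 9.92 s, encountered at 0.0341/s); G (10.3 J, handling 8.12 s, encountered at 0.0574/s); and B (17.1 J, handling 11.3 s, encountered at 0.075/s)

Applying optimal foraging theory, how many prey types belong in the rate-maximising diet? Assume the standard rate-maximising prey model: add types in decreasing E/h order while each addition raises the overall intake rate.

3

Rank by E/h (J/s): D 2.07, B 1.51, G 1.27, C 0.661. Include each in turn until the next type's E/h falls below the running intake rate.
Rate on top 1: 0.6215. B: 1.51 > 0.6215 → include.
Rate on top 2: 0.9532. G: 1.27 > 0.9532 → include.
Rate on top 3: 1.007. C: 0.661 < 1.007 → exclude; stop.
Optimal diet: D, B, G — 3 of 4 types.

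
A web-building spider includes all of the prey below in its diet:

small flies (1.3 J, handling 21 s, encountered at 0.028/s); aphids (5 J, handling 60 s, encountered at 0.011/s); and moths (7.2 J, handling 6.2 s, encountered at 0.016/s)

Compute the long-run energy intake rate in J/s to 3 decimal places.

R = Σλ_iE_i / (1 + Σλ_ih_i)
Numerator: 0.028×1.3 + 0.011×5 + 0.016×7.2 = 0.2066
Denominator: 1 + 0.028×21 + 0.011×60 + 0.016×6.2 = 2.347
R = 0.2066/2.347 = 0.08802 J/s

0.088 J/s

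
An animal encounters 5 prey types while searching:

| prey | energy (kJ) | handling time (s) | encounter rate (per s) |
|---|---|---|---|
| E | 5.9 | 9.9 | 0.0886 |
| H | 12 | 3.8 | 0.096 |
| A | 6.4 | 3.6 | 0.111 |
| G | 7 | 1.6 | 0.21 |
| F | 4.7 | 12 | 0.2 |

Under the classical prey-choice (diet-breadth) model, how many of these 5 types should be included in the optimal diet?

Rank by E/h (kJ/s): G 4.38, H 3.16, A 1.78, E 0.596, F 0.392. Include each in turn until the next type's E/h falls below the running intake rate.
Rate on top 1: 1.1. H: 3.16 > 1.1 → include.
Rate on top 2: 1.542. A: 1.78 > 1.542 → include.
Rate on top 3: 1.587. E: 0.596 < 1.587 → exclude; stop.
Optimal diet: G, H, A — 3 of 5 types.

3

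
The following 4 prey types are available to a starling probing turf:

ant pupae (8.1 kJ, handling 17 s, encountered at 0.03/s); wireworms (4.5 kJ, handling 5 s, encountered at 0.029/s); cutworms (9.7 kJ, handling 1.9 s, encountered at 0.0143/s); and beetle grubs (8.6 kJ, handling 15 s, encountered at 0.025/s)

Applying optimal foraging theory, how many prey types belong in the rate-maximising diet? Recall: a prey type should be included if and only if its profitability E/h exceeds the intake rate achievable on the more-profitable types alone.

4

Rank by E/h (kJ/s): cutworms 5.11, wireworms 0.9, beetle grubs 0.573, ant pupae 0.476. Include each in turn until the next type's E/h falls below the running intake rate.
Rate on top 1: 0.135. wireworms: 0.9 > 0.135 → include.
Rate on top 2: 0.2297. beetle grubs: 0.573 > 0.2297 → include.
Rate on top 3: 0.313. ant pupae: 0.476 > 0.313 → include.
Optimal diet: cutworms, wireworms, beetle grubs, ant pupae — 4 of 4 types.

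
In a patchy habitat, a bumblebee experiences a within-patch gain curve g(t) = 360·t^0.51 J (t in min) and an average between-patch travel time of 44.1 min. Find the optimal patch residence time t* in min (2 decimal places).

45.90 min

Maximise g(t)/(T+t): set derivative to zero → g'(t)(T+t) = g(t).
g'(t) = 0.51·360·t^-0.49. Setting 0.51·360·t^-0.49 = 360·t^0.51/(44.1+t) gives 0.51(44.1+t) = t, so 0.49·t = 0.51×44.1.
t* = 0.51×44.1/0.49 = 45.9 min.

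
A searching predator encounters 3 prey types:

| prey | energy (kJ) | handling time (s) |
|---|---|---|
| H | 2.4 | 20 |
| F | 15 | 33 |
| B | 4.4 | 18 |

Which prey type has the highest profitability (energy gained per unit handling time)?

In descending order of E/h:
F: 15/33 = 0.455 kJ/s
B: 4.4/18 = 0.244 kJ/s
H: 2.4/20 = 0.12 kJ/s

F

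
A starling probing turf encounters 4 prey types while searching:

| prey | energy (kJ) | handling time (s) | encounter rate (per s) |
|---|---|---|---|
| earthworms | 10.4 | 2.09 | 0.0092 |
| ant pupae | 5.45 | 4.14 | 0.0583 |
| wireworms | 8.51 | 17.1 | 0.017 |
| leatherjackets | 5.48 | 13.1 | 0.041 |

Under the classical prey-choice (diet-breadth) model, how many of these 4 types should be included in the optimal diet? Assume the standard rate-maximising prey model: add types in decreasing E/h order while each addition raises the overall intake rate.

E/h in descending order: earthworms 4.98, ant pupae 1.32, wireworms 0.498, leatherjackets 0.418 kJ/s. The optimal diet is the largest prefix of this list for which every included type satisfies E_i/h_i > R on the types above it.
Rate on top 1: 0.09387. ant pupae: 1.32 > 0.09387 → include.
Rate on top 2: 0.328. wireworms: 0.498 > 0.328 → include.
Rate on top 3: 0.3598. leatherjackets: 0.418 > 0.3598 → include.
Optimal diet: earthworms, ant pupae, wireworms, leatherjackets — 4 of 4 types.

4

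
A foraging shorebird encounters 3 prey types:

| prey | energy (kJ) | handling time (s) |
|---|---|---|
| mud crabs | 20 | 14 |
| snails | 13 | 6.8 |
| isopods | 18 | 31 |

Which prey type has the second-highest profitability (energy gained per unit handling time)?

In descending order of E/h:
snails: 13/6.8 = 1.91 kJ/s
mud crabs: 20/14 = 1.43 kJ/s
isopods: 18/31 = 0.581 kJ/s

mud crabs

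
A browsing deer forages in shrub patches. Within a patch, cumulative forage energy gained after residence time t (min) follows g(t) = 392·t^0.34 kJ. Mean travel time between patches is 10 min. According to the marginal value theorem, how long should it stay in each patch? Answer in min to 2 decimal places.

By the marginal value theorem, leave when the instantaneous gain rate g'(t) equals the habitat-wide average g(t)/(T + t).
g'(t) = 0.34·392·t^-0.66. Setting 0.34·392·t^-0.66 = 392·t^0.34/(10+t) gives 0.34(10+t) = t, so 0.66·t = 0.34×10.
t* = 0.34×10/0.66 = 5.152 min.

5.15 min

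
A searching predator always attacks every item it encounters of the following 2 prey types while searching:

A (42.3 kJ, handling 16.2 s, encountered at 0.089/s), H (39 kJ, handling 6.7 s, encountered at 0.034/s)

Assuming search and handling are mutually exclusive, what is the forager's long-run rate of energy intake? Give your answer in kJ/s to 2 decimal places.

1.91 kJ/s

Energy encountered per unit search time: 0.089×42.3 + 0.034×39 = 5.091 kJ/s.
Handling time per unit search time: 0.089×16.2 + 0.034×6.7 = 1.67.
Rate = 5.091/(1 + 1.67) = 1.907 kJ/s.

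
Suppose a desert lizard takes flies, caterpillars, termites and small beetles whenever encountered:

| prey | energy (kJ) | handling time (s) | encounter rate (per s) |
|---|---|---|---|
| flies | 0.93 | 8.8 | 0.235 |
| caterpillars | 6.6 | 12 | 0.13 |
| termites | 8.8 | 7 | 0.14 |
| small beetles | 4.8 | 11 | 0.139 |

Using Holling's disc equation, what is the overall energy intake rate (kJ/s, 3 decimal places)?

0.417 kJ/s

R = (0.235×0.93 + 0.13×6.6 + 0.14×8.8 + 0.139×4.8) / (1 + 0.235×8.8 + 0.13×12 + 0.14×7 + 0.139×11) = 2.976/7.137 = 0.4169 kJ/s.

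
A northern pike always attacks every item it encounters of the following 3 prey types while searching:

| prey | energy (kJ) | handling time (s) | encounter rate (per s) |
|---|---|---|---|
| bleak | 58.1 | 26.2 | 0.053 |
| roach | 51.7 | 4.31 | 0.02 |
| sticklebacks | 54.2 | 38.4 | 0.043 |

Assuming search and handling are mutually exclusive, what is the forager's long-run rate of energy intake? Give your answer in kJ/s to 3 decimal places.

R = (0.053×58.1 + 0.02×51.7 + 0.043×54.2) / (1 + 0.053×26.2 + 0.02×4.31 + 0.043×38.4) = 6.444/4.126 = 1.562 kJ/s.

1.562 kJ/s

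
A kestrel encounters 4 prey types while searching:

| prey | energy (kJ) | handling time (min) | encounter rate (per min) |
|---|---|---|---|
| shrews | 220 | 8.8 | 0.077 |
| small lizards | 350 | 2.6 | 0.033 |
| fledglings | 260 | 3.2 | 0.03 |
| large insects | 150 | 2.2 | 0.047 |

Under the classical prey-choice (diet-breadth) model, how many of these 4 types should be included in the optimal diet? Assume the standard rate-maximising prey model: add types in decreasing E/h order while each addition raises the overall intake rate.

4

Rank by E/h (kJ/min): small lizards 135, fledglings 81.2, large insects 68.2, shrews 25. Include each in turn until the next type's E/h falls below the running intake rate.
Rate on top 1: 10.64. fledglings: 81.2 > 10.64 → include.
Rate on top 2: 16.37. large insects: 68.2 > 16.37 → include.
Rate on top 3: 20.54. shrews: 25 > 20.54 → include.
Optimal diet: small lizards, fledglings, large insects, shrews — 4 of 4 types.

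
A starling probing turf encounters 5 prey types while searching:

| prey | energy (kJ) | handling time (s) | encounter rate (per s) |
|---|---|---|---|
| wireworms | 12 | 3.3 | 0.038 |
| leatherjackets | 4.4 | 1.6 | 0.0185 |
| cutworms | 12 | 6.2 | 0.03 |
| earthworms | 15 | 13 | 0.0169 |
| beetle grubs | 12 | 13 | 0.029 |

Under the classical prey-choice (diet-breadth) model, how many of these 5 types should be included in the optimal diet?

5

Profitabilities (E/h, kJ/s): wireworms 3.64, leatherjackets 2.75, cutworms 1.94, earthworms 1.15, beetle grubs 0.923. Add prey in this order while the next type's profitability exceeds the intake rate on those already taken.
Rate on top 1: 0.4052. leatherjackets: 2.75 > 0.4052 → include.
Rate on top 2: 0.4653. cutworms: 1.94 > 0.4653 → include.
Rate on top 3: 0.6692. earthworms: 1.15 > 0.6692 → include.
Rate on top 4: 0.7374. beetle grubs: 0.923 > 0.7374 → include.
Optimal diet: wireworms, leatherjackets, cutworms, earthworms, beetle grubs — 5 of 5 types.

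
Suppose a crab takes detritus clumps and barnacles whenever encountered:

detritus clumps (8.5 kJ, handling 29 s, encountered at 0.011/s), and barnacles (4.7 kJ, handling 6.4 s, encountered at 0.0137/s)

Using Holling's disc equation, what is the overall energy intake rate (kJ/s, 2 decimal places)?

R = (0.011×8.5 + 0.0137×4.7) / (1 + 0.011×29 + 0.0137×6.4) = 0.1579/1.407 = 0.1122 kJ/s.

0.11 kJ/s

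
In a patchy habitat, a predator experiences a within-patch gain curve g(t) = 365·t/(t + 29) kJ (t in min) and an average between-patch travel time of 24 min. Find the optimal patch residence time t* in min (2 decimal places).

26.38 min

By the marginal value theorem, leave when the instantaneous gain rate g'(t) equals the habitat-wide average g(t)/(T + t).
g'(t) = 365·29/(t + 29)². Setting 365·29/(t+29)² = 365t/[(t+29)(24+t)] gives 29(24+t) = t(t+29), so t² = 29×24 = 696.
t* = √696 = 26.38 min.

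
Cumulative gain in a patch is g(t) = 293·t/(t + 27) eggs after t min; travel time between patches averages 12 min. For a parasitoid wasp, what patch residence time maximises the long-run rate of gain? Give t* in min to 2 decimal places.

18.00 min

By the marginal value theorem, leave when the instantaneous gain rate g'(t) equals the habitat-wide average g(t)/(T + t).
g'(t) = 293·27/(t + 27)². Setting 293·27/(t+27)² = 293t/[(t+27)(12+t)] gives 27(12+t) = t(t+27), so t² = 27×12 = 324.
t* = √324 = 18 min.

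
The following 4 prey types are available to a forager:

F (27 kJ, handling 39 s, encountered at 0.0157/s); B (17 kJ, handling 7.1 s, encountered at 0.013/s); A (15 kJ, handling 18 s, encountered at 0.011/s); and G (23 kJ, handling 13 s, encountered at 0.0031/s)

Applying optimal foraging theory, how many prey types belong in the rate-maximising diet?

Profitabilities (E/h, kJ/s): B 2.39, G 1.77, A 0.833, F 0.692. Add prey in this order while the next type's profitability exceeds the intake rate on those already taken.
Rate on top 1: 0.2023. G: 1.77 > 0.2023 → include.
Rate on top 2: 0.2581. A: 0.833 > 0.2581 → include.
Rate on top 3: 0.3437. F: 0.692 > 0.3437 → include.
Optimal diet: B, G, A, F — 4 of 4 types.

4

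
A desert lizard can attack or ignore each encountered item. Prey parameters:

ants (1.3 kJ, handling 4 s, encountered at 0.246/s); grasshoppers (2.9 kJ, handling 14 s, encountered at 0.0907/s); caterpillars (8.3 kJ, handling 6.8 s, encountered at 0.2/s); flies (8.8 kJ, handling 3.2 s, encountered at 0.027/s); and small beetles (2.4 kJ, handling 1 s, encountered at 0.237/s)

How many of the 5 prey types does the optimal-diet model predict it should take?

3

Rank by E/h (kJ/s): flies 2.75, small beetles 2.4, caterpillars 1.22, ants 0.325, grasshoppers 0.207. Include each in turn until the next type's E/h falls below the running intake rate.
Rate on top 1: 0.2187. small beetles: 2.4 > 0.2187 → include.
Rate on top 2: 0.6093. caterpillars: 1.22 > 0.6093 → include.
Rate on top 3: 0.9191. ants: 0.325 < 0.9191 → exclude; stop.
Optimal diet: flies, small beetles, caterpillars — 3 of 5 types.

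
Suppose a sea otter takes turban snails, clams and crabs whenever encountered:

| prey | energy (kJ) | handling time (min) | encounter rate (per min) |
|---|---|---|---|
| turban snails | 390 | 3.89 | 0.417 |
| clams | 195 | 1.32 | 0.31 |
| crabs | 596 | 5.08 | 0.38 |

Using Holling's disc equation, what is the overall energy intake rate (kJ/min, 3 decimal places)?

Energy encountered per unit search time: 0.417×390 + 0.31×195 + 0.38×596 = 449.6 kJ/min.
Handling time per unit search time: 0.417×3.89 + 0.31×1.32 + 0.38×5.08 = 3.962.
Rate = 449.6/(1 + 3.962) = 90.61 kJ/min.

90.605 kJ/min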